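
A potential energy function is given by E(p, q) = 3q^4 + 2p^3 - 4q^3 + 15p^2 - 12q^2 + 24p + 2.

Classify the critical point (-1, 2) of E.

local minimum

The mixed partial ∂²E/∂p∂q is 0, so the Hessian at any point is diag(E_pp, E_qq) = diag(6(2p + 5), 12(3q^2 - 2q - 2)).
At (-1, 2): H = diag(18, 72).
Both eigenvalues are positive, so H is positive definite: a local minimum.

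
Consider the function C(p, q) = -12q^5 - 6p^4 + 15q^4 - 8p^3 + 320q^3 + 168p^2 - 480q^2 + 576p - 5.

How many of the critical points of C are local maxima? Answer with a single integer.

4

C separates as a function of p plus a function of q, so ∇C=0 decouples.
∂C/∂p = -24(p - 4)(p + 2)(p + 3) = 0 at p ∈ {-3, -2, 4}; ∂C/∂q = -60q(q - 4)(q - 1)(q + 4) = 0 at q ∈ {-4, 0, 1, 4}.
The Hessian is diagonal: diag(C_pp, C_qq). Second derivatives: C_pp(-3)=-168, C_pp(-2)=144, C_pp(4)=-1008; C_qq(-4)=9600, C_qq(0)=-960, C_qq(1)=900, C_qq(4)=-5760.
Local maxima occur where both diagonal entries negative: (-3, 0), (-3, 4), (4, 0), (4, 4). Count: 4.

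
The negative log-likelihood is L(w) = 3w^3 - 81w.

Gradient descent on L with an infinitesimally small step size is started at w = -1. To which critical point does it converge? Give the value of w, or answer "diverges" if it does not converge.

L'(w) = 9(w - 3)(w + 3), so L'(-1) = -72.
Gradient descent moves in the -L' direction, i.e. w is increasing.
The nearest critical point in that direction is w = 3, where L'' = 54 > 0 (a local minimum). The iterate converges there.

3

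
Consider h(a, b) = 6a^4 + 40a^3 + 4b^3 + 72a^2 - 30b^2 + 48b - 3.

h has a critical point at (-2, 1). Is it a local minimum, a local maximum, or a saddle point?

The mixed partial ∂²h/∂a∂b is 0, so the Hessian at any point is diag(h_aa, h_bb) = diag(24(3a^2 + 10a + 6), 12(2b - 5)).
At (-2, 1): H = diag(-48, -36).
Both eigenvalues are negative, so H is negative definite: a local maximum.

local maximum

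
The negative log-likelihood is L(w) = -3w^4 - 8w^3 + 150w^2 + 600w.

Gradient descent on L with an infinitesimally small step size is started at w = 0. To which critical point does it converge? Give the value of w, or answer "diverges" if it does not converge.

L'(w) = -12(w - 5)(w + 2)(w + 5), so L'(0) = 600.
Gradient descent moves in the -L' direction, i.e. w is decreasing.
The nearest critical point in that direction is w = -2, where L'' = 252 > 0 (a local minimum). The iterate converges there.

-2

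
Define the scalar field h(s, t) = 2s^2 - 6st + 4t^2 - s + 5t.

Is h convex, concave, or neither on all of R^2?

h is quadratic, so its Hessian is the constant matrix H = [[4, -6], [-6, 8]].
det(H) = -4, tr(H) = 12.
det(H) < 0, so H is indefinite: neither convex nor concave.

neither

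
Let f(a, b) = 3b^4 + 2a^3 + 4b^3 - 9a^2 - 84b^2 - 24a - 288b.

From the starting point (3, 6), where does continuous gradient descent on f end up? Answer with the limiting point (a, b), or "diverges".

(4, 4)

f is separable, so gradient descent decouples: a follows -∂f/∂a, b follows -∂f/∂b.
∂f/∂a = 6(a - 4)(a + 1); at a=3 this is -24, so a increases.
∂f/∂b = 12(b - 4)(b + 2)(b + 3); at b=6 this is 1728, so b decreases.
a converges to its nearest critical value 4 (a local min of the a-part); b converges to 4. The iterate converges to (4, 4).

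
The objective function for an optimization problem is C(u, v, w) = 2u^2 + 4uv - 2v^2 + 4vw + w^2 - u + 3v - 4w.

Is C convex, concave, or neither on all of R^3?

neither

C is quadratic, so its Hessian is the constant matrix H = [[4, 4, 0], [4, -4, 4], [0, 4, 2]].
Leading principal minors: 4, -32, -128.
Neither pattern holds ⇒ H is indefinite ⇒ neither convex nor concave.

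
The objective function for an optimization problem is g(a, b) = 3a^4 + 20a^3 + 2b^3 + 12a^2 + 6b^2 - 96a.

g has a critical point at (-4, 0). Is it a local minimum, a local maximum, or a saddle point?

The mixed partial ∂²g/∂a∂b is 0, so the Hessian at any point is diag(g_aa, g_bb) = diag(12(3a^2 + 10a + 2), 12(b + 1)).
At (-4, 0): H = diag(120, 12).
Both eigenvalues are positive, so H is positive definite: a local minimum.

local minimum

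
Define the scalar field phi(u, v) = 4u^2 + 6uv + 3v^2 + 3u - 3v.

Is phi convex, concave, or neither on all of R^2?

convex

phi is quadratic, so its Hessian is the constant matrix H = [[8, 6], [6, 6]].
det(H) = 12, tr(H) = 14.
det(H) > 0 and tr(H) > 0, so H is positive definite everywhere: convex.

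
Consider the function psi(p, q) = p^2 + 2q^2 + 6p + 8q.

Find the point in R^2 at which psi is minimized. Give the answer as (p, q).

psi(p,q) separates as A(p) + B(q), so its minimum is min A + min B.
A'(p) = 2p + 6 vanishes at p ∈ {-3}; B'(q) = 4q + 8 vanishes at q ∈ {-2}.
Local minima of A (where A''>0): A(-3)=-9. Local minima of B: B(-2)=-8.
So the global minimum of psi is A(-3) + B(-2) = -9 − 8 = -17, attained at (-3, -2).

(-3, -2)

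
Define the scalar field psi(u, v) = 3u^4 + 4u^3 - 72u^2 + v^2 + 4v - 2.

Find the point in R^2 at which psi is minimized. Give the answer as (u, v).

psi(u,v) separates as P(u) + Q(v) − 2, so its minimum is min P + min Q − 2.
P'(u) = 12u(u - 3)(u + 4) vanishes at u ∈ {-4, 0, 3}; Q'(v) = 2v + 4 vanishes at v ∈ {-2}.
Local minima of P (where P''>0): P(-4)=-640, P(3)=-297. Local minima of Q: Q(-2)=-4.
So the global minimum of psi is P(-4) + Q(-2) − 2 = -640 − 4 − 2 = -646, attained at (-4, -2).

(-4, -2)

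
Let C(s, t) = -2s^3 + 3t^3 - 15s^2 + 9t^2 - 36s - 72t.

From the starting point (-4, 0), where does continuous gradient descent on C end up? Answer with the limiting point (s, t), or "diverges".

C is separable, so gradient descent decouples: s follows -∂C/∂s, t follows -∂C/∂t.
∂C/∂s = -6(s + 2)(s + 3); at s=-4 this is -12, so s increases.
∂C/∂t = 9(t - 2)(t + 4); at t=0 this is -72, so t increases.
s converges to its nearest critical value -3 (a local min of the s-part); t converges to 2. The iterate converges to (-3, 2).

(-3, 2)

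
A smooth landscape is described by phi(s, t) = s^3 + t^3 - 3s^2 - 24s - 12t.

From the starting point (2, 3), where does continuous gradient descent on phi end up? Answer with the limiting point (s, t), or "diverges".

(4, 2)

phi is separable, so gradient descent decouples: s follows -∂phi/∂s, t follows -∂phi/∂t.
∂phi/∂s = 3(s - 4)(s + 2); at s=2 this is -24, so s increases.
∂phi/∂t = 3(t - 2)(t + 2); at t=3 this is 15, so t decreases.
s converges to its nearest critical value 4 (a local min of the s-part); t converges to 2. The iterate converges to (4, 2).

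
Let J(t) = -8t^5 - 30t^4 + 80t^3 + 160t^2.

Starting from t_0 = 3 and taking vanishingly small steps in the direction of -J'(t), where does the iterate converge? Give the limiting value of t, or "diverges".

J'(t) = -40t(t - 2)(t + 1)(t + 4), so J'(3) = -3360.
Gradient descent moves in the -J' direction, i.e. t is increasing.
There is no critical point above t=3, and J' keeps the same sign, so the iterate runs off to +∞.

diverges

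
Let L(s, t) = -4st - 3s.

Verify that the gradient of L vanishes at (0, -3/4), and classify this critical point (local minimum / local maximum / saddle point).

saddle point

∇L = (-4t - 3, -4s); substituting (0, -3/4) gives ∇L = (0, 0), so (0, -3/4) is indeed a critical point.
The Hessian of L is constant: H = [[0, -4], [-4, 0]].
det(H) = 0·0 − (-4)² = -16.
Since det(H) < 0, H is indefinite and the critical point is a saddle point.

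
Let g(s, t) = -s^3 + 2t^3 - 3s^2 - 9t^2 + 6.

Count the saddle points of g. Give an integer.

g separates as a function of s plus a function of t, so ∇g=0 decouples.
∂g/∂s = -3s(s + 2) = 0 at s ∈ {-2, 0}; ∂g/∂t = 6t(t - 3) = 0 at t ∈ {0, 3}.
The Hessian is diagonal: diag(g_ss, g_tt). Second derivatives: g_ss(-2)=6, g_ss(0)=-6; g_tt(0)=-18, g_tt(3)=18.
Saddle points occur where the two diagonal entries have opposite signs: (-2, 0), (0, 3). Count: 2.

2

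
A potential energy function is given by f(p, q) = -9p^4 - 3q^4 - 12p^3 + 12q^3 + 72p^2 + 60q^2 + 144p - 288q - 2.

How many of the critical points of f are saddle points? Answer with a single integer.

4

f separates as a function of p plus a function of q, so ∇f=0 decouples.
∂f/∂p = -36(p - 2)(p + 1)(p + 2) = 0 at p ∈ {-2, -1, 2}; ∂f/∂q = -12(q - 4)(q - 2)(q + 3) = 0 at q ∈ {-3, 2, 4}.
The Hessian is diagonal: diag(f_pp, f_qq). Second derivatives: f_pp(-2)=-144, f_pp(-1)=108, f_pp(2)=-432; f_qq(-3)=-420, f_qq(2)=120, f_qq(4)=-168.
Saddle points occur where the two diagonal entries have opposite signs: (-2, 2), (-1, -3), (-1, 4), (2, 2). Count: 4.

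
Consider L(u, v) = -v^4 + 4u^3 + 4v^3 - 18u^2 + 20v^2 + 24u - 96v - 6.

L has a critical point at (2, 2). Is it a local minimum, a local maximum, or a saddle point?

The mixed partial ∂²L/∂u∂v is 0, so the Hessian at any point is diag(L_uu, L_vv) = diag(12(2u - 3), 4(-3v^2 + 6v + 10)).
At (2, 2): H = diag(12, 40).
Both eigenvalues are positive, so H is positive definite: a local minimum.

local minimum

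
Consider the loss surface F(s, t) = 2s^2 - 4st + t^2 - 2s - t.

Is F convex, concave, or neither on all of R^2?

neither

F is quadratic, so its Hessian is the constant matrix H = [[4, -4], [-4, 2]].
det(H) = -8, tr(H) = 6.
det(H) < 0, so H is indefinite: neither convex nor concave.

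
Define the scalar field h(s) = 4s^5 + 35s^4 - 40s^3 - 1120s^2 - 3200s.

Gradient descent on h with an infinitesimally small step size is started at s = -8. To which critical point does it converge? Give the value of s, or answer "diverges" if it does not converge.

h'(s) = 20(s - 4)(s + 2)(s + 4)(s + 5), so h'(-8) = 17280.
Gradient descent moves in the -h' direction, i.e. s is decreasing.
There is no critical point below s=-8, and h' keeps the same sign, so the iterate runs off to −∞.

diverges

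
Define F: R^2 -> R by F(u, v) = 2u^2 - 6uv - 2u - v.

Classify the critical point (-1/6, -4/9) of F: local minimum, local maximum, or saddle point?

saddle point

The Hessian of F is constant: H = [[4, -6], [-6, 0]].
det(H) = 4·0 − (-6)² = -36.
Since det(H) < 0, H is indefinite and the critical point is a saddle point.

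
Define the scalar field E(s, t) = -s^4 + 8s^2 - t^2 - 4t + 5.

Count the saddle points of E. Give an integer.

E separates as a function of s plus a function of t, so ∇E=0 decouples.
∂E/∂s = -4s(s - 2)(s + 2) = 0 at s ∈ {-2, 0, 2}; ∂E/∂t = -2(t + 2) = 0 at t ∈ {-2}.
The Hessian is diagonal: diag(E_ss, E_tt). Second derivatives: E_ss(-2)=-32, E_ss(0)=16, E_ss(2)=-32; E_tt(-2)=-2.
Saddle points occur where the two diagonal entries have opposite signs: (0, -2). Count: 1.

1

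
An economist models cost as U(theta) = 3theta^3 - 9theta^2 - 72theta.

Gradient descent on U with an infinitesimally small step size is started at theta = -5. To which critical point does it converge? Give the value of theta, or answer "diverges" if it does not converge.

U'(theta) = 9(theta - 4)(theta + 2), so U'(-5) = 243.
Gradient descent moves in the -U' direction, i.e. theta is decreasing.
There is no critical point below theta=-5, and U' keeps the same sign, so the iterate runs off to −∞.

diverges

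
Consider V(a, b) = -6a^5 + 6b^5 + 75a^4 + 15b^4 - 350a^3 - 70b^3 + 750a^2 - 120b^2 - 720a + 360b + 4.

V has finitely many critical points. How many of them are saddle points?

V separates as a function of a plus a function of b, so ∇V=0 decouples.
∂V/∂a = -30(a - 4)(a - 3)(a - 2)(a - 1) = 0 at a ∈ {1, 2, 3, 4}; ∂V/∂b = 30(b - 2)(b - 1)(b + 2)(b + 3) = 0 at b ∈ {-3, -2, 1, 2}.
The Hessian is diagonal: diag(V_aa, V_bb). Second derivatives: V_aa(1)=180, V_aa(2)=-60, V_aa(3)=60, V_aa(4)=-180; V_bb(-3)=-600, V_bb(-2)=360, V_bb(1)=-360, V_bb(2)=600.
Saddle points occur where the two diagonal entries have opposite signs: (1, -3), (1, 1), (2, -2), (2, 2), (3, -3), (3, 1), (4, -2), (4, 2). Count: 8.

8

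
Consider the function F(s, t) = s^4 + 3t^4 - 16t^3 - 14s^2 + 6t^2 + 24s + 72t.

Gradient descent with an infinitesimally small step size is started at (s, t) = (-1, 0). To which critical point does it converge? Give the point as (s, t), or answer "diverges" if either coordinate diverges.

F is separable, so gradient descent decouples: s follows -∂F/∂s, t follows -∂F/∂t.
∂F/∂s = 4(s - 2)(s - 1)(s + 3); at s=-1 this is 48, so s decreases.
∂F/∂t = 12(t - 3)(t - 2)(t + 1); at t=0 this is 72, so t decreases.
s converges to its nearest critical value -3 (a local min of the s-part); t converges to -1. The iterate converges to (-3, -1).

(-3, -1)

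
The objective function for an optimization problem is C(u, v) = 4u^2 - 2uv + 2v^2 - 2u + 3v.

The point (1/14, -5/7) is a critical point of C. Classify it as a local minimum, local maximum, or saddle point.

The Hessian of C is constant: H = [[8, -2], [-2, 4]].
det(H) = 8·4 − (-2)² = 28.
det(H) > 0 and tr(H) = 12 > 0, so H is positive definite and the point is a local minimum.

local minimum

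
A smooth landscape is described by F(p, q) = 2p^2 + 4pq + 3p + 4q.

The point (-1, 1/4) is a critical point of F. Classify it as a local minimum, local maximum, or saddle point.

saddle point

The Hessian of F is constant: H = [[4, 4], [4, 0]].
det(H) = 4·0 − 4² = -16.
Since det(H) < 0, H is indefinite and the critical point is a saddle point.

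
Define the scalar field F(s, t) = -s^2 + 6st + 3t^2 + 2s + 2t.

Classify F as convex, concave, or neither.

neither

F is quadratic, so its Hessian is the constant matrix H = [[-2, 6], [6, 6]].
det(H) = -48, tr(H) = 4.
det(H) < 0, so H is indefinite: neither convex nor concave.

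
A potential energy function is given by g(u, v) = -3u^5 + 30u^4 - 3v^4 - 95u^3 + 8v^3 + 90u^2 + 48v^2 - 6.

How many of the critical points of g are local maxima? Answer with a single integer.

g separates as a function of u plus a function of v, so ∇g=0 decouples.
∂g/∂u = -15u(u - 4)(u - 3)(u - 1) = 0 at u ∈ {0, 1, 3, 4}; ∂g/∂v = -12v(v - 4)(v + 2) = 0 at v ∈ {-2, 0, 4}.
The Hessian is diagonal: diag(g_uu, g_vv). Second derivatives: g_uu(0)=180, g_uu(1)=-90, g_uu(3)=90, g_uu(4)=-180; g_vv(-2)=-144, g_vv(0)=96, g_vv(4)=-288.
Local maxima occur where both diagonal entries negative: (1, -2), (1, 4), (4, -2), (4, 4). Count: 4.

4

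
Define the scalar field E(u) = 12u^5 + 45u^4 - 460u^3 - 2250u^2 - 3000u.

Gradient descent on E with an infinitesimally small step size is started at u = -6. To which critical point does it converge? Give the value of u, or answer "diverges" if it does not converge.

diverges

E'(u) = 60(u - 5)(u + 1)(u + 2)(u + 5), so E'(-6) = 13200.
Gradient descent moves in the -E' direction, i.e. u is decreasing.
There is no critical point below u=-6, and E' keeps the same sign, so the iterate runs off to −∞.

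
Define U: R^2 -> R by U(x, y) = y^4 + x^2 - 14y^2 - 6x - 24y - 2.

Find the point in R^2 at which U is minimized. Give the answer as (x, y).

(3, 3)

U(x,y) separates as P(x) + Q(y) − 2, so its minimum is min P + min Q − 2.
P'(x) = 2x - 6 vanishes at x ∈ {3}; Q'(y) = 4(y - 3)(y + 1)(y + 2) vanishes at y ∈ {-2, -1, 3}.
Local minima of P (where P''>0): P(3)=-9. Local minima of Q: Q(-2)=8, Q(3)=-117.
So the global minimum of U is P(3) + Q(3) − 2 = -9 − 117 − 2 = -128, attained at (3, 3).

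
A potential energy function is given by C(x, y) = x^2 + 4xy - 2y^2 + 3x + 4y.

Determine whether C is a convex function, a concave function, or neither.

neither

C is quadratic, so its Hessian is the constant matrix H = [[2, 4], [4, -4]].
det(H) = -24, tr(H) = -2.
det(H) < 0, so H is indefinite: neither convex nor concave.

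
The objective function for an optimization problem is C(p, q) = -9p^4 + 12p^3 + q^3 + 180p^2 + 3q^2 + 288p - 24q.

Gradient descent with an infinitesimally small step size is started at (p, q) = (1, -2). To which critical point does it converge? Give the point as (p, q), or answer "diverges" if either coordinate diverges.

C is separable, so gradient descent decouples: p follows -∂C/∂p, q follows -∂C/∂q.
∂C/∂p = -36(p - 4)(p + 1)(p + 2); at p=1 this is 648, so p decreases.
∂C/∂q = 3(q - 2)(q + 4); at q=-2 this is -24, so q increases.
p converges to its nearest critical value -1 (a local min of the p-part); q converges to 2. The iterate converges to (-1, 2).

(-1, 2)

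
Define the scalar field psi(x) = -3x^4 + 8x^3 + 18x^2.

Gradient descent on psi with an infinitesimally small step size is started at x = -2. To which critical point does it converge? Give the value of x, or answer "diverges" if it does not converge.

psi'(x) = -12x(x - 3)(x + 1), so psi'(-2) = 120.
Gradient descent moves in the -psi' direction, i.e. x is decreasing.
There is no critical point below x=-2, and psi' keeps the same sign, so the iterate runs off to −∞.

diverges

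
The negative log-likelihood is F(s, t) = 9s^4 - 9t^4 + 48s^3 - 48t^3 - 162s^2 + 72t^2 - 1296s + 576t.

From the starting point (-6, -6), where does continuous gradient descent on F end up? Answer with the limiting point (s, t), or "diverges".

diverges

F is separable, so gradient descent decouples: s follows -∂F/∂s, t follows -∂F/∂t.
∂F/∂s = 36(s - 3)(s + 3)(s + 4); at s=-6 this is -1944, so s increases.
∂F/∂t = -36(t - 2)(t + 2)(t + 4); at t=-6 this is 2304, so t decreases.
The t-coordinate has no critical point in that direction and runs off to infinity.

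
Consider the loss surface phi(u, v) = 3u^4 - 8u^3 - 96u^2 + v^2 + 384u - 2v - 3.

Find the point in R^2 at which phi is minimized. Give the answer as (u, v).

phi(u,v) separates as P(u) + Q(v) − 3, so its minimum is min P + min Q − 3.
P'(u) = 12(u - 4)(u - 2)(u + 4) vanishes at u ∈ {-4, 2, 4}; Q'(v) = 2v - 2 vanishes at v ∈ {1}.
Local minima of P (where P''>0): P(-4)=-1792, P(4)=256. Local minima of Q: Q(1)=-1.
So the global minimum of phi is P(-4) + Q(1) − 3 = -1792 − 1 − 3 = -1796, attained at (-4, 1).

(-4, 1)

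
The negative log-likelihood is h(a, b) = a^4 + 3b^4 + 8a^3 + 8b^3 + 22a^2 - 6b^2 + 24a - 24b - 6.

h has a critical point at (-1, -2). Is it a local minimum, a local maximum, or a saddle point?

The mixed partial ∂²h/∂a∂b is 0, so the Hessian at any point is diag(h_aa, h_bb) = diag(4(3a^2 + 12a + 11), 12(3b^2 + 4b - 1)).
At (-1, -2): H = diag(8, 36).
Both eigenvalues are positive, so H is positive definite: a local minimum.

local minimum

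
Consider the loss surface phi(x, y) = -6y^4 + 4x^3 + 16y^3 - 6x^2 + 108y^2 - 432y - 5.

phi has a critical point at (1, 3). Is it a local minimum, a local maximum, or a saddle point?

saddle point

The mixed partial ∂²phi/∂x∂y is 0, so the Hessian at any point is diag(phi_xx, phi_yy) = diag(12(2x - 1), 24(-3y^2 + 4y + 9)).
At (1, 3): H = diag(12, -144).
The eigenvalues have opposite signs, so H is indefinite: a saddle point.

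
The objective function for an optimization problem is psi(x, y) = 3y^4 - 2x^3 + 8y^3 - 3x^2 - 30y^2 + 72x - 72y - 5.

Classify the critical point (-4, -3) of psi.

local minimum

The mixed partial ∂²psi/∂x∂y is 0, so the Hessian at any point is diag(psi_xx, psi_yy) = diag(-6(2x + 1), 12(3y^2 + 4y - 5)).
At (-4, -3): H = diag(42, 120).
Both eigenvalues are positive, so H is positive definite: a local minimum.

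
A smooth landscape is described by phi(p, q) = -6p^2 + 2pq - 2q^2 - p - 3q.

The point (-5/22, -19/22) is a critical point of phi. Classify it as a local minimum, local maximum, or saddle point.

local maximum

The Hessian of phi is constant: H = [[-12, 2], [2, -4]].
det(H) = (-12)·(-4) − 2² = 44.
det(H) > 0 and tr(H) = -16 < 0, so H is negative definite and the point is a local maximum.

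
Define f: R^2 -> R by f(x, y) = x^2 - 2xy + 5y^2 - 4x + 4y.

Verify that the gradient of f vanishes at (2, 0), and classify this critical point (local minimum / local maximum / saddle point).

local minimum

∇f = (2x - 2y - 4, -2x + 10y + 4); substituting (2, 0) gives ∇f = (0, 0), so (2, 0) is indeed a critical point.
The Hessian of f is constant: H = [[2, -2], [-2, 10]].
det(H) = 2·10 − (-2)² = 16.
det(H) > 0 and tr(H) = 12 > 0, so H is positive definite and the point is a local minimum.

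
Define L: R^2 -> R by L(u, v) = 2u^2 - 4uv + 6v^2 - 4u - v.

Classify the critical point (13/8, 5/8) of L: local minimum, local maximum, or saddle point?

The Hessian of L is constant: H = [[4, -4], [-4, 12]].
det(H) = 4·12 − (-4)² = 32.
det(H) > 0 and tr(H) = 16 > 0, so H is positive definite and the point is a local minimum.

local minimum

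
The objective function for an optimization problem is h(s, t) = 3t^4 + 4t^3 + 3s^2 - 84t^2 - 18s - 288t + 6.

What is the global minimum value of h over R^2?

-1493

h(s,t) separates as P(s) + Q(t) + 6, so its minimum is min P + min Q + 6.
P'(s) = 6s - 18 vanishes at s ∈ {3}; Q'(t) = 12(t - 4)(t + 2)(t + 3) vanishes at t ∈ {-3, -2, 4}.
Local minima of P (where P''>0): P(3)=-27. Local minima of Q: Q(-3)=243, Q(4)=-1472.
So the global minimum of h is P(3) + Q(4) + 6 = -27 − 1472 + 6 = -1493, attained at (3, 4).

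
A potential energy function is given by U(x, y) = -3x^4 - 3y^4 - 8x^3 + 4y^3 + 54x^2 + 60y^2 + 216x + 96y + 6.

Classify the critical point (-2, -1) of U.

local minimum

The mixed partial ∂²U/∂x∂y is 0, so the Hessian at any point is diag(U_xx, U_yy) = diag(12(-3x^2 - 4x + 9), 12(-3y^2 + 2y + 10)).
At (-2, -1): H = diag(60, 60).
Both eigenvalues are positive, so H is positive definite: a local minimum.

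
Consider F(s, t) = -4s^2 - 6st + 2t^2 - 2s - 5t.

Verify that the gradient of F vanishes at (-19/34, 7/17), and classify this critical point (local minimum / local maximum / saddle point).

∇F = (-8s - 6t - 2, -6s + 4t - 5); substituting (-19/34, 7/17) gives ∇F = (0, 0), so (-19/34, 7/17) is indeed a critical point.
The Hessian of F is constant: H = [[-8, -6], [-6, 4]].
det(H) = (-8)·4 − (-6)² = -68.
Since det(H) < 0, H is indefinite and the critical point is a saddle point.

saddle point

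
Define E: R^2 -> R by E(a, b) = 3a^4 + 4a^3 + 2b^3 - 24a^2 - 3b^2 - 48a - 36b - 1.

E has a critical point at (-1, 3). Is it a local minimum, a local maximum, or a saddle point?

saddle point

The mixed partial ∂²E/∂a∂b is 0, so the Hessian at any point is diag(E_aa, E_bb) = diag(12(3a^2 + 2a - 4), 6(2b - 1)).
At (-1, 3): H = diag(-36, 30).
The eigenvalues have opposite signs, so H is indefinite: a saddle point.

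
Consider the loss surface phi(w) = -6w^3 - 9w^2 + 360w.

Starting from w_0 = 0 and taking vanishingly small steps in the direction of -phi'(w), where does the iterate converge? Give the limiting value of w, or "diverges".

phi'(w) = -18(w - 4)(w + 5), so phi'(0) = 360.
Gradient descent moves in the -phi' direction, i.e. w is decreasing.
The nearest critical point in that direction is w = -5, where phi'' = 162 > 0 (a local minimum). The iterate converges there.

-5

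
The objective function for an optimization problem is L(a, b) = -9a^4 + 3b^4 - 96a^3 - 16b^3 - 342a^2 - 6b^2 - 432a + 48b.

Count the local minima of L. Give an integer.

2

L separates as a function of a plus a function of b, so ∇L=0 decouples.
∂L/∂a = -36(a + 1)(a + 3)(a + 4) = 0 at a ∈ {-4, -3, -1}; ∂L/∂b = 12(b - 4)(b - 1)(b + 1) = 0 at b ∈ {-1, 1, 4}.
The Hessian is diagonal: diag(L_aa, L_bb). Second derivatives: L_aa(-4)=-108, L_aa(-3)=72, L_aa(-1)=-216; L_bb(-1)=120, L_bb(1)=-72, L_bb(4)=180.
Local minima occur where both diagonal entries positive: (-3, -1), (-3, 4). Count: 2.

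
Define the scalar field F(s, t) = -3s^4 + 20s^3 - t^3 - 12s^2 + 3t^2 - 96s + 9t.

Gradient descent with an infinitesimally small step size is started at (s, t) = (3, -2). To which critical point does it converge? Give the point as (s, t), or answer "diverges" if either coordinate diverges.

F is separable, so gradient descent decouples: s follows -∂F/∂s, t follows -∂F/∂t.
∂F/∂s = -12(s - 4)(s - 2)(s + 1); at s=3 this is 48, so s decreases.
∂F/∂t = -3(t - 3)(t + 1); at t=-2 this is -15, so t increases.
s converges to its nearest critical value 2 (a local min of the s-part); t converges to -1. The iterate converges to (2, -1).

(2, -1)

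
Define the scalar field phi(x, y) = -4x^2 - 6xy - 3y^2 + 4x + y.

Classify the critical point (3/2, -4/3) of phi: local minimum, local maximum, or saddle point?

The Hessian of phi is constant: H = [[-8, -6], [-6, -6]].
det(H) = (-8)·(-6) − (-6)² = 12.
det(H) > 0 and tr(H) = -14 < 0, so H is negative definite and the point is a local maximum.

local maximum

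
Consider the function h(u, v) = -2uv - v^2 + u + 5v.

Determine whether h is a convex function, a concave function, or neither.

h is quadratic, so its Hessian is the constant matrix H = [[0, -2], [-2, -2]].
det(H) = -4, tr(H) = -2.
det(H) < 0, so H is indefinite: neither convex nor concave.

neither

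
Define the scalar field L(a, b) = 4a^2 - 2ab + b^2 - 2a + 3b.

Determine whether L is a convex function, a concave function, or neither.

L is quadratic, so its Hessian is the constant matrix H = [[8, -2], [-2, 2]].
det(H) = 12, tr(H) = 10.
det(H) > 0 and tr(H) > 0, so H is positive definite everywhere: convex.

convex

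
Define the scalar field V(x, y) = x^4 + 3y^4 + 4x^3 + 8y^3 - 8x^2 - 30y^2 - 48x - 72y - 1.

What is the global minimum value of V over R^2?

-233

V(x,y) separates as P(x) + Q(y) − 1, so its minimum is min P + min Q − 1.
P'(x) = 4(x - 2)(x + 2)(x + 3) vanishes at x ∈ {-3, -2, 2}; Q'(y) = 12(y - 2)(y + 1)(y + 3) vanishes at y ∈ {-3, -1, 2}.
Local minima of P (where P''>0): P(-3)=45, P(2)=-80. Local minima of Q: Q(-3)=-27, Q(2)=-152.
So the global minimum of V is P(2) + Q(2) − 1 = -80 − 152 − 1 = -233, attained at (2, 2).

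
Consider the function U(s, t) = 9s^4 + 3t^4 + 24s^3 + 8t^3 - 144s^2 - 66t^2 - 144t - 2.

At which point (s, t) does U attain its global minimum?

(-4, 3)

U(s,t) separates as P(s) + Q(t) − 2, so its minimum is min P + min Q − 2.
P'(s) = 36s(s - 2)(s + 4) vanishes at s ∈ {-4, 0, 2}; Q'(t) = 12(t - 3)(t + 1)(t + 4) vanishes at t ∈ {-4, -1, 3}.
Local minima of P (where P''>0): P(-4)=-1536, P(2)=-240. Local minima of Q: Q(-4)=-224, Q(3)=-567.
So the global minimum of U is P(-4) + Q(3) − 2 = -1536 − 567 − 2 = -2105, attained at (-4, 3).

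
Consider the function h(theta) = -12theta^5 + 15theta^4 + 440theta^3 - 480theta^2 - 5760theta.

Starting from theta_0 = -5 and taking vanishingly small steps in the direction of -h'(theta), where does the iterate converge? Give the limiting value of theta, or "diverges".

-4

h'(theta) = -60(theta - 4)(theta - 3)(theta + 2)(theta + 4), so h'(-5) = -12960.
Gradient descent moves in the -h' direction, i.e. theta is increasing.
The nearest critical point in that direction is theta = -4, where h'' = 6720 > 0 (a local minimum). The iterate converges there.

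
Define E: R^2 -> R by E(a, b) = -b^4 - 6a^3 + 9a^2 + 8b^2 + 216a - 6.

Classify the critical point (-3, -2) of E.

saddle point

The mixed partial ∂²E/∂a∂b is 0, so the Hessian at any point is diag(E_aa, E_bb) = diag(18(-2a + 1), 4(-3b^2 + 4)).
At (-3, -2): H = diag(126, -32).
The eigenvalues have opposite signs, so H is indefinite: a saddle point.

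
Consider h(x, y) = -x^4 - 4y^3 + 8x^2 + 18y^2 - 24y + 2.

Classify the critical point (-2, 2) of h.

local maximum

The mixed partial ∂²h/∂x∂y is 0, so the Hessian at any point is diag(h_xx, h_yy) = diag(4(-3x^2 + 4), 12(-2y + 3)).
At (-2, 2): H = diag(-32, -12).
Both eigenvalues are negative, so H is negative definite: a local maximum.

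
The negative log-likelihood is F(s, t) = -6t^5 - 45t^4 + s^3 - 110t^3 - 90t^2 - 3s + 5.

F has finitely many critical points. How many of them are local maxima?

2

F separates as a function of s plus a function of t, so ∇F=0 decouples.
∂F/∂s = 3(s - 1)(s + 1) = 0 at s ∈ {-1, 1}; ∂F/∂t = -30t(t + 1)(t + 2)(t + 3) = 0 at t ∈ {-3, -2, -1, 0}.
The Hessian is diagonal: diag(F_ss, F_tt). Second derivatives: F_ss(-1)=-6, F_ss(1)=6; F_tt(-3)=180, F_tt(-2)=-60, F_tt(-1)=60, F_tt(0)=-180.
Local maxima occur where both diagonal entries negative: (-1, -2), (-1, 0). Count: 2.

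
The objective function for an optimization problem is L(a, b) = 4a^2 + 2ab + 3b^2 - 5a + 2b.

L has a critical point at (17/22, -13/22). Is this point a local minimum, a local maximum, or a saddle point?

local minimum

The Hessian of L is constant: H = [[8, 2], [2, 6]].
det(H) = 8·6 − 2² = 44.
det(H) > 0 and tr(H) = 14 > 0, so H is positive definite and the point is a local minimum.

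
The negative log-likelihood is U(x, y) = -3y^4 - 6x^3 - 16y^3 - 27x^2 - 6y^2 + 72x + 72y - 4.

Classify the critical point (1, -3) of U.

local maximum

The mixed partial ∂²U/∂x∂y is 0, so the Hessian at any point is diag(U_xx, U_yy) = diag(-18(2x + 3), -12(3y^2 + 8y + 1)).
At (1, -3): H = diag(-90, -48).
Both eigenvalues are negative, so H is negative definite: a local maximum.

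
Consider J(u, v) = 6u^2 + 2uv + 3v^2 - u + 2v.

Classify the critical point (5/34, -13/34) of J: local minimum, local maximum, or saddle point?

The Hessian of J is constant: H = [[12, 2], [2, 6]].
det(H) = 12·6 − 2² = 68.
det(H) > 0 and tr(H) = 18 > 0, so H is positive definite and the point is a local minimum.

local minimum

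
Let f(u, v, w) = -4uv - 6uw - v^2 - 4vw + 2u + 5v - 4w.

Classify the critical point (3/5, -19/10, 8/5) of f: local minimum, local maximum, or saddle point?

The Hessian is constant: H = [[0, -4, -6], [-4, -2, -4], [-6, -4, 0]].
Leading principal minors: Δ₁ = 0, Δ₂ = -16, Δ₃ = -120.
The minors fit neither the all-positive nor the alternating-sign pattern, so H is indefinite: a saddle point.

saddle point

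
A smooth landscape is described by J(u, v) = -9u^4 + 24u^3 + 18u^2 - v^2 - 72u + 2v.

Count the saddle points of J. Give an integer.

J separates as a function of u plus a function of v, so ∇J=0 decouples.
∂J/∂u = -36(u - 2)(u - 1)(u + 1) = 0 at u ∈ {-1, 1, 2}; ∂J/∂v = -2(v - 1) = 0 at v ∈ {1}.
The Hessian is diagonal: diag(J_uu, J_vv). Second derivatives: J_uu(-1)=-216, J_uu(1)=72, J_uu(2)=-108; J_vv(1)=-2.
Saddle points occur where the two diagonal entries have opposite signs: (1, 1). Count: 1.

1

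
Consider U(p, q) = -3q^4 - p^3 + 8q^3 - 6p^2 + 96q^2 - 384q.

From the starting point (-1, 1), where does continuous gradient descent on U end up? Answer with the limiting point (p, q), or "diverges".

(-4, 2)

U is separable, so gradient descent decouples: p follows -∂U/∂p, q follows -∂U/∂q.
∂U/∂p = -3p(p + 4); at p=-1 this is 9, so p decreases.
∂U/∂q = -12(q - 4)(q - 2)(q + 4); at q=1 this is -180, so q increases.
p converges to its nearest critical value -4 (a local min of the p-part); q converges to 2. The iterate converges to (-4, 2).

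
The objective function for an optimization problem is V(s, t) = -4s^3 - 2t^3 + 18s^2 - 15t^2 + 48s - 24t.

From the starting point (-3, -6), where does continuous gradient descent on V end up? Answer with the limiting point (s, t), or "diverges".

V is separable, so gradient descent decouples: s follows -∂V/∂s, t follows -∂V/∂t.
∂V/∂s = -12(s - 4)(s + 1); at s=-3 this is -168, so s increases.
∂V/∂t = -6(t + 1)(t + 4); at t=-6 this is -60, so t increases.
s converges to its nearest critical value -1 (a local min of the s-part); t converges to -4. The iterate converges to (-1, -4).

(-1, -4)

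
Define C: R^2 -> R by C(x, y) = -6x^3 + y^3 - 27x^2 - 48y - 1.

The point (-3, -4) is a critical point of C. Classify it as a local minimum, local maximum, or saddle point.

The mixed partial ∂²C/∂x∂y is 0, so the Hessian at any point is diag(C_xx, C_yy) = diag(-18(2x + 3), 6y).
At (-3, -4): H = diag(54, -24).
The eigenvalues have opposite signs, so H is indefinite: a saddle point.

saddle point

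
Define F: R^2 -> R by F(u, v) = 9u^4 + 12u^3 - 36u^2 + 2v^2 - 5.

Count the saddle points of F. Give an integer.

F separates as a function of u plus a function of v, so ∇F=0 decouples.
∂F/∂u = 36u(u - 1)(u + 2) = 0 at u ∈ {-2, 0, 1}; ∂F/∂v = 4v = 0 at v ∈ {0}.
The Hessian is diagonal: diag(F_uu, F_vv). Second derivatives: F_uu(-2)=216, F_uu(0)=-72, F_uu(1)=108; F_vv(0)=4.
Saddle points occur where the two diagonal entries have opposite signs: (0, 0). Count: 1.

1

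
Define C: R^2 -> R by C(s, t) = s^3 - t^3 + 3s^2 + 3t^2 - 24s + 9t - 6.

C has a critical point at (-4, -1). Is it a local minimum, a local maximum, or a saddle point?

The mixed partial ∂²C/∂s∂t is 0, so the Hessian at any point is diag(C_ss, C_tt) = diag(6(s + 1), 6(-t + 1)).
At (-4, -1): H = diag(-18, 12).
The eigenvalues have opposite signs, so H is indefinite: a saddle point.

saddle point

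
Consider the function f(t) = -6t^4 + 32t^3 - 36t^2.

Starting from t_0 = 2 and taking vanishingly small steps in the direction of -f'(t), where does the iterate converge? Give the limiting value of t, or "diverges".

f'(t) = -24t(t - 3)(t - 1), so f'(2) = 48.
Gradient descent moves in the -f' direction, i.e. t is decreasing.
The nearest critical point in that direction is t = 1, where f'' = 48 > 0 (a local minimum). The iterate converges there.

1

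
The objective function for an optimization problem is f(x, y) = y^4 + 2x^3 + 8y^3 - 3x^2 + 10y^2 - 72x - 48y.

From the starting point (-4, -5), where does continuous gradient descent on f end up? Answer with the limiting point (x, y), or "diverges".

f is separable, so gradient descent decouples: x follows -∂f/∂x, y follows -∂f/∂y.
∂f/∂x = 6(x - 4)(x + 3); at x=-4 this is 48, so x decreases.
∂f/∂y = 4(y - 1)(y + 3)(y + 4); at y=-5 this is -48, so y increases.
The x-coordinate has no critical point in that direction and runs off to infinity.

diverges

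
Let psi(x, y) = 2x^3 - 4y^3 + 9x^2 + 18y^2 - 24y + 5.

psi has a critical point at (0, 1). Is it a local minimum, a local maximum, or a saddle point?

local minimum

The mixed partial ∂²psi/∂x∂y is 0, so the Hessian at any point is diag(psi_xx, psi_yy) = diag(6(2x + 3), 12(-2y + 3)).
At (0, 1): H = diag(18, 12).
Both eigenvalues are positive, so H is positive definite: a local minimum.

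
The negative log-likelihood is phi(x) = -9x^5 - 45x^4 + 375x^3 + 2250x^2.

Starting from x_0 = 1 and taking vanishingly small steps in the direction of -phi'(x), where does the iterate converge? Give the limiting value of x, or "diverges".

0

phi'(x) = -45x(x - 5)(x + 4)(x + 5), so phi'(1) = 5400.
Gradient descent moves in the -phi' direction, i.e. x is decreasing.
The nearest critical point in that direction is x = 0, where phi'' = 4500 > 0 (a local minimum). The iterate converges there.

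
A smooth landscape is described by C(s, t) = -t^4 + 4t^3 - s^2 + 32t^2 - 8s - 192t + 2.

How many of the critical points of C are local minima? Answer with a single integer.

C separates as a function of s plus a function of t, so ∇C=0 decouples.
∂C/∂s = -2(s + 4) = 0 at s ∈ {-4}; ∂C/∂t = -4(t - 4)(t - 3)(t + 4) = 0 at t ∈ {-4, 3, 4}.
The Hessian is diagonal: diag(C_ss, C_tt). Second derivatives: C_ss(-4)=-2; C_tt(-4)=-224, C_tt(3)=28, C_tt(4)=-32.
Local minima occur where both diagonal entries positive: none. Count: 0.

0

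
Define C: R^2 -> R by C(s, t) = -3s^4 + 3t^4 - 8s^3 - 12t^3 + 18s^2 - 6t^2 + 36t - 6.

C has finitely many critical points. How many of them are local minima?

2

C separates as a function of s plus a function of t, so ∇C=0 decouples.
∂C/∂s = -12s(s - 1)(s + 3) = 0 at s ∈ {-3, 0, 1}; ∂C/∂t = 12(t - 3)(t - 1)(t + 1) = 0 at t ∈ {-1, 1, 3}.
The Hessian is diagonal: diag(C_ss, C_tt). Second derivatives: C_ss(-3)=-144, C_ss(0)=36, C_ss(1)=-48; C_tt(-1)=96, C_tt(1)=-48, C_tt(3)=96.
Local minima occur where both diagonal entries positive: (0, -1), (0, 3). Count: 2.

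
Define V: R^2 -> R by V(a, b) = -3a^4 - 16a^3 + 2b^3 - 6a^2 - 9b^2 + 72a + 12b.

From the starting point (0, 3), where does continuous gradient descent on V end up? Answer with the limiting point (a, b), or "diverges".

V is separable, so gradient descent decouples: a follows -∂V/∂a, b follows -∂V/∂b.
∂V/∂a = -12(a - 1)(a + 2)(a + 3); at a=0 this is 72, so a decreases.
∂V/∂b = 6(b - 2)(b - 1); at b=3 this is 12, so b decreases.
a converges to its nearest critical value -2 (a local min of the a-part); b converges to 2. The iterate converges to (-2, 2).

(-2, 2)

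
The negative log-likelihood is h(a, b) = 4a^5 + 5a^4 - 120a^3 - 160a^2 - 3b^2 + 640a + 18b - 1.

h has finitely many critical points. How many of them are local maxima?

h separates as a function of a plus a function of b, so ∇h=0 decouples.
∂h/∂a = 20(a - 4)(a - 1)(a + 2)(a + 4) = 0 at a ∈ {-4, -2, 1, 4}; ∂h/∂b = -6(b - 3) = 0 at b ∈ {3}.
The Hessian is diagonal: diag(h_aa, h_bb). Second derivatives: h_aa(-4)=-1600, h_aa(-2)=720, h_aa(1)=-900, h_aa(4)=2880; h_bb(3)=-6.
Local maxima occur where both diagonal entries negative: (-4, 3), (1, 3). Count: 2.

2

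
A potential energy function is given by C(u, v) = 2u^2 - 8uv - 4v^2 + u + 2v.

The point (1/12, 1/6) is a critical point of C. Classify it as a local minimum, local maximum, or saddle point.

The Hessian of C is constant: H = [[4, -8], [-8, -8]].
det(H) = 4·(-8) − (-8)² = -96.
Since det(H) < 0, H is indefinite and the critical point is a saddle point.

saddle point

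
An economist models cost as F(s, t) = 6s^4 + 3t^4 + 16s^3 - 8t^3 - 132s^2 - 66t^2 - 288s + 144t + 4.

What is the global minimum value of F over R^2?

F(s,t) separates as P(s) + Q(t) + 4, so its minimum is min P + min Q + 4.
P'(s) = 24(s - 3)(s + 1)(s + 4) vanishes at s ∈ {-4, -1, 3}; Q'(t) = 12(t - 4)(t - 1)(t + 3) vanishes at t ∈ {-3, 1, 4}.
Local minima of P (where P''>0): P(-4)=-448, P(3)=-1134. Local minima of Q: Q(-3)=-567, Q(4)=-224.
So the global minimum of F is P(3) + Q(-3) + 4 = -1134 − 567 + 4 = -1697, attained at (3, -3).

-1697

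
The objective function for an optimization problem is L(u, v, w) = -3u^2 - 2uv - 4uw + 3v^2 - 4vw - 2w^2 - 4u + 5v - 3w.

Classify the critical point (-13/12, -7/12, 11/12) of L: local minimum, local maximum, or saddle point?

The Hessian is constant: H = [[-6, -2, -4], [-2, 6, -4], [-4, -4, -4]].
Leading principal minors: Δ₁ = -6, Δ₂ = -40, Δ₃ = 96.
The minors fit neither the all-positive nor the alternating-sign pattern, so H is indefinite: a saddle point.

saddle point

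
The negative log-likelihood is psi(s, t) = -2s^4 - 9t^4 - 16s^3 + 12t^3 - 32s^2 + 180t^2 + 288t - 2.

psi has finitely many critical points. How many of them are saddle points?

psi separates as a function of s plus a function of t, so ∇psi=0 decouples.
∂psi/∂s = -8s(s + 2)(s + 4) = 0 at s ∈ {-4, -2, 0}; ∂psi/∂t = -36(t - 4)(t + 1)(t + 2) = 0 at t ∈ {-2, -1, 4}.
The Hessian is diagonal: diag(psi_ss, psi_tt). Second derivatives: psi_ss(-4)=-64, psi_ss(-2)=32, psi_ss(0)=-64; psi_tt(-2)=-216, psi_tt(-1)=180, psi_tt(4)=-1080.
Saddle points occur where the two diagonal entries have opposite signs: (-4, -1), (-2, -2), (-2, 4), (0, -1). Count: 4.

4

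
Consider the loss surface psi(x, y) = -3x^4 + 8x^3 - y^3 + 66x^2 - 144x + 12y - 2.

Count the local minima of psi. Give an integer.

psi separates as a function of x plus a function of y, so ∇psi=0 decouples.
∂psi/∂x = -12(x - 4)(x - 1)(x + 3) = 0 at x ∈ {-3, 1, 4}; ∂psi/∂y = -3(y - 2)(y + 2) = 0 at y ∈ {-2, 2}.
The Hessian is diagonal: diag(psi_xx, psi_yy). Second derivatives: psi_xx(-3)=-336, psi_xx(1)=144, psi_xx(4)=-252; psi_yy(-2)=12, psi_yy(2)=-12.
Local minima occur where both diagonal entries positive: (1, -2). Count: 1.

1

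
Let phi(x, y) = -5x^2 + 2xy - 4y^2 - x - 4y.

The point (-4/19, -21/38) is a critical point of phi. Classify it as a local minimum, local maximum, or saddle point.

The Hessian of phi is constant: H = [[-10, 2], [2, -8]].
det(H) = (-10)·(-8) − 2² = 76.
det(H) > 0 and tr(H) = -18 < 0, so H is negative definite and the point is a local maximum.

local maximum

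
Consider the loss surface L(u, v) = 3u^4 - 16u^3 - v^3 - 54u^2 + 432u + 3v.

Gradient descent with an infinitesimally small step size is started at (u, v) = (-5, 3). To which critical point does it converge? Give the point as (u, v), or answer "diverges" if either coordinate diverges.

diverges

L is separable, so gradient descent decouples: u follows -∂L/∂u, v follows -∂L/∂v.
∂L/∂u = 12(u - 4)(u - 3)(u + 3); at u=-5 this is -1728, so u increases.
∂L/∂v = -3(v - 1)(v + 1); at v=3 this is -24, so v increases.
The v-coordinate has no critical point in that direction and runs off to infinity.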